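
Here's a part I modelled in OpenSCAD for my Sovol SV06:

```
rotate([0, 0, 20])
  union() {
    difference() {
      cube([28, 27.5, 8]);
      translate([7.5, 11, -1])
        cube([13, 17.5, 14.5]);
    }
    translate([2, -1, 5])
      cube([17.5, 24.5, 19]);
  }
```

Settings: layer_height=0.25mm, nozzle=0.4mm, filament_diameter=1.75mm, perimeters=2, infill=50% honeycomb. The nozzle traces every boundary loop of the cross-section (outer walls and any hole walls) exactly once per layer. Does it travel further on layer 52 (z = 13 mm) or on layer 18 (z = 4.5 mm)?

Layer 52 (z = 13): the cube is absent (z outside [0, 8]); the cube at (7.5, 11) is present — its section is the full 13×17.5 rectangle (perimeter 61.00 mm); Subtracting the remaining from the first: the first operand is absent here, so nothing remains; the cube at (2, -1) (footprint 17.5×24.5) is included at this height (perimeter 84.00 mm); Taking the union: only the 17.5×24.5 cube at (2, -1) is present, so the union is just that shape — boundary = 84.00 mm; (rotated 20° about Z; rotation is an isometry so areas/perimeters/island counts are preserved). So its perimeter = 84.00 mm. Layer 18 (z = 4.5): the cube (footprint 28×27.5) is included at this height (perimeter 111.00 mm); the cube at (7.5, 11) (footprint 13×17.5) is included at this height (perimeter 61.00 mm); Taking the first minus the rest: starting from the 28×27.5 cube, the 13×17.5 cube at (7.5, 11) partially overlaps it — only the 214.50 mm² overlap (of its 227.50 mm²) is removed, clipping the outline — boundary = 144.00 mm; the cube at (2, -1) is absent (z outside [5, 24]); Taking the union: only the result so far is present, so the union is just that shape — boundary = 144.00 mm; (rotated 20° about Z; rotation is an isometry so areas/perimeters/island counts are preserved). So its perimeter = 144.00 mm. Layer 18 is larger (144.00 vs 84.00 mm).

layer 18 (z = 4.5 mm)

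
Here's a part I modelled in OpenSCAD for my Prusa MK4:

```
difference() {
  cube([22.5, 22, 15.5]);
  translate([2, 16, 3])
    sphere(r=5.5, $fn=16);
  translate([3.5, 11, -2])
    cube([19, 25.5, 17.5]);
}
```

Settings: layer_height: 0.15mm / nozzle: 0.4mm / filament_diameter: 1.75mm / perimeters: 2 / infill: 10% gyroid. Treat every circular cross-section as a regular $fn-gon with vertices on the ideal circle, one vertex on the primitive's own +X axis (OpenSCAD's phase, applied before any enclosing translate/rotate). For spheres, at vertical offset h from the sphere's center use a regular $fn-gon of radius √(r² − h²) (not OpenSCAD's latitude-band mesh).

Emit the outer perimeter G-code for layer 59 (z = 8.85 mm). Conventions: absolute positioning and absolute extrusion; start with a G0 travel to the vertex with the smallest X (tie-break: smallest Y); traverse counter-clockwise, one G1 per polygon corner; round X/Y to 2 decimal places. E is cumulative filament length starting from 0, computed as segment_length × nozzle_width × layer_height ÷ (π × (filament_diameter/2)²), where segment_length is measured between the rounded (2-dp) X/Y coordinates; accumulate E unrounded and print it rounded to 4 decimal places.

At z = 8.85 mm: the 22.5×22 cube contributes its full rectangle; the sphere at (2, 16) is absent (|z−center|=5.850 > r=5.5); the cube at (3.5, 11) is present — its section is the full 19×25.5 rectangle; Taking the first minus the rest: starting from the 22.5×22 cube, the 19×25.5 cube at (3.5, 11) partially overlaps it — only the 209.00 mm² overlap (of its 484.50 mm²) is removed, clipping the outline — 1 connected region. The outline is a single polygon with 6 vertices. Extrusion per mm of travel: 0.4 × 0.15 / (π × 0.875²) = 0.024945. Accumulating E over each segment gives final E = 2.2201.

G0 X0.00 Y0.00 Z8.85
G1 X22.50 Y0.00 E0.5613
G1 X22.50 Y11.00 E0.8357
G1 X3.50 Y11.00 E1.3096
G1 X3.50 Y22.00 E1.5840
G1 X0.00 Y22.00 E1.6713
G1 X0.00 Y0.00 E2.2201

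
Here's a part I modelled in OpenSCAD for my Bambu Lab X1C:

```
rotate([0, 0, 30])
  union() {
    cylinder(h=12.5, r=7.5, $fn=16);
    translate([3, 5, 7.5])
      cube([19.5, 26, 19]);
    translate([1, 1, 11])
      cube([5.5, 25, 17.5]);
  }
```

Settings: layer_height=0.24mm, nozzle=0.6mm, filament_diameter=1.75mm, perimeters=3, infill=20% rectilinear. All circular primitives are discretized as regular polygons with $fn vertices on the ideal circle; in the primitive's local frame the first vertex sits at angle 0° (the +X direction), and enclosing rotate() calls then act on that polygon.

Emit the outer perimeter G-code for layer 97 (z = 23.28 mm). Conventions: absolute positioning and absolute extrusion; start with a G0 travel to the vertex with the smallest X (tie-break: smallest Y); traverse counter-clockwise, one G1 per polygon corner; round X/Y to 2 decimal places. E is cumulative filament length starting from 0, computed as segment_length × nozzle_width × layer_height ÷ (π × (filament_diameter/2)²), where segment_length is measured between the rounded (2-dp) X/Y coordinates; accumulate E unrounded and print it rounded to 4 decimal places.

G0 X-12.90 Y28.35 Z23.28
G1 X-10.40 Y24.02 E0.2993
G1 X-12.13 Y23.02 E0.4190
G1 X0.37 Y1.37 E1.9156
G1 X5.13 Y4.12 E2.2448
G1 X3.13 Y7.58 E2.4840
G1 X16.99 Y15.58 E3.4421
G1 X3.99 Y38.10 E4.9988
G1 X-12.90 Y28.35 E6.1664

At z = 23.28 mm: the cylinder does not reach this height (z outside [0, 12.5]); the 19.5×26 cube at (3, 5) contributes its full rectangle; the cube at (1, 1) (footprint 5.5×25) is included at this height; Taking the union: the regions partially overlap (shared area 73.50 mm²), so overlapping operands fuse into one piece — 1 connected region; (rotated 30° about Z; rotation is an isometry so areas/perimeters/island counts are preserved). The outline is a single polygon with 8 vertices. Extrusion per mm of travel: 0.6 × 0.24 / (π × 0.875²) = 0.059868. Accumulating E over each segment gives final E = 6.1664.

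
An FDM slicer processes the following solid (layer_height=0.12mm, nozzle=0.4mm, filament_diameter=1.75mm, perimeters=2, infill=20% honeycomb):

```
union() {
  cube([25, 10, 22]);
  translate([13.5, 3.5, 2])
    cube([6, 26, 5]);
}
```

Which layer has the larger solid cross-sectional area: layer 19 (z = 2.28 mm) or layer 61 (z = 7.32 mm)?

layer 19 (z = 2.28 mm)

Layer 19 (z = 2.28): the cube is present — its section is the full 25×10 rectangle (area 250.00 mm²); the cube at (13.5, 3.5) (footprint 6×26) is included at this height (area 156.00 mm²); Merging all regions: the regions partially overlap — summed areas 406.00 mm² minus the doubly-counted overlap 39.00 mm² gives 367.00 mm² — area = 367.00 mm². So its area = 367.00 mm². Layer 61 (z = 7.32): the 25×10 cube contributes its full rectangle (area 250.00 mm²); the cube at (13.5, 3.5) is not intersected at this z (z outside [2, 7]); Taking the union: only the 25×10 cube is present, so the union is just that shape — area = 250.00 mm². So its area = 250.00 mm². Layer 19 is larger (367.00 vs 250.00 mm²).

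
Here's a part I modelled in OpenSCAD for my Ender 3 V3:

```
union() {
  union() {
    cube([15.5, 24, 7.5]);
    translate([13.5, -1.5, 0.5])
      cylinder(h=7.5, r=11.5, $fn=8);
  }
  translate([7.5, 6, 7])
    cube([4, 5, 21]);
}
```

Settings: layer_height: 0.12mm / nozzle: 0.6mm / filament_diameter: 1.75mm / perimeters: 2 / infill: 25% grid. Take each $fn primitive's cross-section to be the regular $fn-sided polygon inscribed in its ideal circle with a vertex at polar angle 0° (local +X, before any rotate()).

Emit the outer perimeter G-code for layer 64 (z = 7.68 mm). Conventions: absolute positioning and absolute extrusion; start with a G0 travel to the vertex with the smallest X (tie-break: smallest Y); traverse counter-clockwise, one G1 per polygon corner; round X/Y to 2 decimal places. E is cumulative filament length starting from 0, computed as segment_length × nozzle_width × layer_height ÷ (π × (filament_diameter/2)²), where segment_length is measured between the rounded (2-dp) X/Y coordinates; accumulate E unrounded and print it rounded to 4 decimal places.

At z = 7.68 mm: the cube is absent (z outside [0, 7.5]); the cylinder at (13.5, -1.5): section is a regular 8-gon, circumradius r=11.5; Merging all regions: only the r=11.5 cylinder at (13.5, -1.5) is present, so the union is just that shape — 1 connected region; the cube at (7.5, 6) (footprint 4×5) is included at this height; Combining (union): the regions partially overlap (shared area 9.37 mm²), so overlapping operands fuse into one piece — 1 connected region. The outline is a single polygon with 12 vertices. Extrusion per mm of travel: 0.6 × 0.12 / (π × 0.875²) = 0.029934. Accumulating E over each segment gives final E = 2.2569.

G0 X2.00 Y-1.50 Z7.68
G1 X5.37 Y-9.63 E0.2634
G1 X13.50 Y-13.00 E0.5269
G1 X21.63 Y-9.63 E0.7903
G1 X25.00 Y-1.50 E1.0538
G1 X21.63 Y6.63 E1.3172
G1 X13.50 Y10.00 E1.5807
G1 X11.50 Y9.17 E1.6455
G1 X11.50 Y11.00 E1.7003
G1 X7.50 Y11.00 E1.8200
G1 X7.50 Y7.51 E1.9245
G1 X5.37 Y6.63 E1.9935
G1 X2.00 Y-1.50 E2.2569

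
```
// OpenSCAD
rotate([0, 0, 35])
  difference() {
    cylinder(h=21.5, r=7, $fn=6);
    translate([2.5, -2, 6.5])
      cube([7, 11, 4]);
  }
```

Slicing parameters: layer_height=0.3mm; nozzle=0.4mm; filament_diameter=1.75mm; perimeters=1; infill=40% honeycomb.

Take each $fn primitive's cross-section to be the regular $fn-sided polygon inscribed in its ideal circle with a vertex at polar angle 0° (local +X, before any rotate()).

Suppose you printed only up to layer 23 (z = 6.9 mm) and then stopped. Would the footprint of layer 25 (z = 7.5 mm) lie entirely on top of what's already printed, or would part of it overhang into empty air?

entirely on top

Compare the two slices. At z = 6.9: the cylinder: section is a regular 6-gon, circumradius r=7 (area = (6/2)·7.000²·sin(360°/6) = 127.31 mm²); the 7×11 cube at (2.5, -2) contributes its full rectangle (area 77.00 mm²); After the difference (first − rest): starting from the r=7 cylinder (127.31 mm²), the 7×11 cube at (2.5, -2) partially overlaps it — only the 24.52 mm² overlap (of its 77.00 mm²) is removed, clipping the outline — area = 102.79 mm²; (whole slice rotated 35° about Z — lengths, areas and connectivity unchanged). At z = 7.5: the cylinder: section is a regular 6-gon, circumradius r=7 (area = (6/2)·7.000²·sin(360°/6) = 127.31 mm²); the cube at (2.5, -2) is present — its section is the full 7×11 rectangle (area 77.00 mm²); Taking the first minus the rest: starting from the r=7 cylinder (127.31 mm²), the 7×11 cube at (2.5, -2) partially overlaps it — only the 24.52 mm² overlap (of its 77.00 mm²) is removed, clipping the outline — area = 102.79 mm²; (rotated 35° about Z; rotation is an isometry so areas/perimeters/island counts are preserved). Checking containment: the cross-section at z = 7.5 is a subset of the cross-section at z = 6.9.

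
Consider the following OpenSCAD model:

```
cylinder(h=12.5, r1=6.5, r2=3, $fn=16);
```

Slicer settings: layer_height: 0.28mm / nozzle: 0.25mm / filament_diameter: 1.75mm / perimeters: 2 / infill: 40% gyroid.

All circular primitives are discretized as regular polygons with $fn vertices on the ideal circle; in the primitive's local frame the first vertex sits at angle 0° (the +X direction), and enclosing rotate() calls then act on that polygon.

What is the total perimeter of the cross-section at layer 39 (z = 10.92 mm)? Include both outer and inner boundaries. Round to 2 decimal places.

21.49 mm

At z = 10.92 mm: the cone (r1=6.5→r2=3) has section circumradius 3.442 here — a regular 16-gon (perimeter = 2·16·3.442·sin(180°/16) = 21.49 mm). Overall, the cross-section is a single solid region. Total boundary length (outer) = 21.49 mm.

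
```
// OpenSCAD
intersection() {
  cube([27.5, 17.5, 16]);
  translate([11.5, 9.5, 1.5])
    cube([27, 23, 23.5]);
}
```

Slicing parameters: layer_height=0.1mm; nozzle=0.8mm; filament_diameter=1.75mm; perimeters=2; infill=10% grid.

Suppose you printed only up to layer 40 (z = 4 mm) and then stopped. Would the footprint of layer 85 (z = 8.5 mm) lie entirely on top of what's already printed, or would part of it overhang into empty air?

Compare the two slices. At z = 4: the 27.5×17.5 cube contributes its full rectangle (area 481.25 mm²); the cube at (11.5, 9.5) (footprint 27×23) is included at this height (area 621.00 mm²); After intersecting: the 27×23 cube at (11.5, 9.5) partially overlaps the 27.5×17.5 cube; clipping to the common part keeps 128.00 mm² — area = 128.00 mm². At z = 8.5: the cube is present — its section is the full 27.5×17.5 rectangle (area 481.25 mm²); the cube at (11.5, 9.5) is present — its section is the full 27×23 rectangle (area 621.00 mm²); Taking the intersection: the 27×23 cube at (11.5, 9.5) partially overlaps the 27.5×17.5 cube; clipping to the common part keeps 128.00 mm² — area = 128.00 mm². Checking containment: the cross-section at z = 8.5 is a subset of the cross-section at z = 4.

entirely on top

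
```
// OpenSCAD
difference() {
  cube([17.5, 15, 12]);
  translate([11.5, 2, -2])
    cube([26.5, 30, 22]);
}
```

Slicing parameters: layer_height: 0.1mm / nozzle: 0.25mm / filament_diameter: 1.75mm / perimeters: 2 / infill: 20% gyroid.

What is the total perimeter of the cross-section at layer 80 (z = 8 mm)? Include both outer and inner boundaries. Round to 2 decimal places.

At z = 8 mm: the 17.5×15 cube contributes its full rectangle (perimeter 65.00 mm); the 26.5×30 cube at (11.5, 2) contributes its full rectangle (perimeter 113.00 mm); After the difference (first − rest): starting from the 17.5×15 cube, the 26.5×30 cube at (11.5, 2) partially overlaps it — only the 78.00 mm² overlap (of its 795.00 mm²) is removed, clipping the outline — boundary = 65.00 mm. Overall, the cross-section is a single solid region. Total boundary length (outer) = 65.00 mm.

65.00 mm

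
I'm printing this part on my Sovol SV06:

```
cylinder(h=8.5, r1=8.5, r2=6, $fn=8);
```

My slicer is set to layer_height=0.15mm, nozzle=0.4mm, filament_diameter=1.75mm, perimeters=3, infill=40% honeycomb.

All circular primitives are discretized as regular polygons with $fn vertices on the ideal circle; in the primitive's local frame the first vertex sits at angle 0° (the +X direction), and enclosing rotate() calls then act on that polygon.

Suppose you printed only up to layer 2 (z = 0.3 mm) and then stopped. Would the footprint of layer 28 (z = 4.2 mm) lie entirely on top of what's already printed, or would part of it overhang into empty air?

Compare the two slices. At z = 0.3: the cone: at t=0.035 of its height the radius interpolates to r₁+(r₂−r₁)t = 8.412, giving a regular 8-gon of that circumradius (area = (8/2)·8.412²·sin(360°/8) = 200.13 mm²). At z = 4.2: the cone (r1=8.5→r2=6) has section circumradius 7.265 here — a regular 8-gon (area = (8/2)·7.265²·sin(360°/8) = 149.27 mm²). Checking containment: the cross-section at z = 4.2 is a subset of the cross-section at z = 0.3.

entirely on top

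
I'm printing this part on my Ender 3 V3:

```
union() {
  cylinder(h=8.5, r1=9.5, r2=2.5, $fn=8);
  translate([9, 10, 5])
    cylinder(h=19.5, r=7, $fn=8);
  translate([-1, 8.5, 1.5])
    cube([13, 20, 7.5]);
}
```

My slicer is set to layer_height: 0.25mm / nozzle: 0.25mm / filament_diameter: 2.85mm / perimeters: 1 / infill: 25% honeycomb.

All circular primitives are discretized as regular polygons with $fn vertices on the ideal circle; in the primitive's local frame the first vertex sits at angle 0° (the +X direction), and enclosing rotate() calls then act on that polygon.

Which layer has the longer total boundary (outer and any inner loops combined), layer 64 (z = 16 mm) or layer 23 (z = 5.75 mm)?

Layer 64 (z = 16): the cone does not reach this height (z outside [0, 8.5]); the cylinder at (9, 10): section is a regular 8-gon, circumradius r=7 (perimeter = 2·8·7.000·sin(180°/8) = 42.86 mm); the cube at (-1, 8.5) does not reach this height (z outside [1.5, 9]); Combining (union): only the r=7 cylinder at (9, 10) is present, so the union is just that shape — boundary = 42.86 mm. So its perimeter = 42.86 mm. Layer 23 (z = 5.75): the cone contributes a regular 8-gon of circumradius 4.765 (interpolated between r1=9.5 and r2=2.5 at t=0.676) (perimeter = 2·8·4.765·sin(180°/8) = 29.17 mm); the cylinder at (9, 10): section is a regular 8-gon, circumradius r=7 (perimeter = 2·8·7.000·sin(180°/8) = 42.86 mm); the 13×20 cube at (-1, 8.5) contributes its full rectangle (perimeter 66.00 mm); Merging all regions: the regions partially overlap (shared area 68.32 mm²), so the edge portions inside another operand are dropped and the merged outline is re-measured after clipping — boundary = 105.81 mm. So its perimeter = 105.81 mm. Layer 23 is larger (105.81 vs 42.86 mm).

layer 23 (z = 5.75 mm)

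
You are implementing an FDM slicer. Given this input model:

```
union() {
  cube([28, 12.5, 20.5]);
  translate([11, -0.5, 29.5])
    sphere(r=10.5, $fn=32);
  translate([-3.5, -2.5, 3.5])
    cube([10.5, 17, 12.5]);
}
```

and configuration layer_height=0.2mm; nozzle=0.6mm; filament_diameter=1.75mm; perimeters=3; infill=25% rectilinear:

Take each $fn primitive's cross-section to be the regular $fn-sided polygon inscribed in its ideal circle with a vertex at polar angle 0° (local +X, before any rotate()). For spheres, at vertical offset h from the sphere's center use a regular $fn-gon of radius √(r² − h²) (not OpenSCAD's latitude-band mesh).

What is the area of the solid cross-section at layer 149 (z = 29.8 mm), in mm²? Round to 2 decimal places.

343.86 mm²

At z = 29.8 mm: the cube is absent (z outside [0, 20.5]); the sphere at (11, -0.5): section is a regular 32-gon, circumradius = √(r²−h²) = √(10.5²−0.3²) = 10.496 (area = (32/2)·10.496²·sin(360°/32) = 343.86 mm²); the cube at (-3.5, -2.5) is not intersected at this z (z outside [3.5, 16]); Taking the union: only the r=10.5 sphere at (11, -0.5) is present, so the union is just that shape — area = 343.86 mm². Overall, the cross-section is a single solid region. Net area = 343.86 mm².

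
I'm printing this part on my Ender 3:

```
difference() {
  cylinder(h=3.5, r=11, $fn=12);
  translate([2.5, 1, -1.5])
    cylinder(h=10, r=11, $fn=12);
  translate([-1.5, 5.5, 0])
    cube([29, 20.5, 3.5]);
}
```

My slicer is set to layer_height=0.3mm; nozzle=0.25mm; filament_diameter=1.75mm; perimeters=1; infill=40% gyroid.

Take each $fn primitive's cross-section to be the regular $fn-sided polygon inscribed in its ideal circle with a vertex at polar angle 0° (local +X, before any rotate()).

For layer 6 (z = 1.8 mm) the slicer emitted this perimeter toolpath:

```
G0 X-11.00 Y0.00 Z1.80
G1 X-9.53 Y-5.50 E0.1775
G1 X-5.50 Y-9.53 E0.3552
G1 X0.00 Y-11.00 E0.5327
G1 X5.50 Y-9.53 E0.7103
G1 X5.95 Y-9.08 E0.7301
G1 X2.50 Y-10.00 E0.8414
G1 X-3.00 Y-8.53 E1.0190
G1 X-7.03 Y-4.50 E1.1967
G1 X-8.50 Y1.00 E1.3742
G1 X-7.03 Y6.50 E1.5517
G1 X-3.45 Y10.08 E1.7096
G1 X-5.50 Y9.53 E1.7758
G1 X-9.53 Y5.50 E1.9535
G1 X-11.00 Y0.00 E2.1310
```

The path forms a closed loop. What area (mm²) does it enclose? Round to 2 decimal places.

Apply the shoelace formula to the sequence of (X, Y) vertices; enclosed area = 57.97 mm².

57.97 mm²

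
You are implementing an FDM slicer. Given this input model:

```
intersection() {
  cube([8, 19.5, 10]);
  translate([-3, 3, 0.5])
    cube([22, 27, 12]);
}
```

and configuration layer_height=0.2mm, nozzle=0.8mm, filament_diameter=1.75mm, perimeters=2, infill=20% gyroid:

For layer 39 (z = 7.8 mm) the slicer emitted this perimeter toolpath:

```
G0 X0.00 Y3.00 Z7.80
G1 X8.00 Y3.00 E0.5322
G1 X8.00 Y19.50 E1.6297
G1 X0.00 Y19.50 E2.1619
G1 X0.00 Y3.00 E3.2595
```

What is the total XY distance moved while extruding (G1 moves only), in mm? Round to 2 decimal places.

Sum the Euclidean lengths of each G1 segment: total = 49.00 mm.

49.00 mm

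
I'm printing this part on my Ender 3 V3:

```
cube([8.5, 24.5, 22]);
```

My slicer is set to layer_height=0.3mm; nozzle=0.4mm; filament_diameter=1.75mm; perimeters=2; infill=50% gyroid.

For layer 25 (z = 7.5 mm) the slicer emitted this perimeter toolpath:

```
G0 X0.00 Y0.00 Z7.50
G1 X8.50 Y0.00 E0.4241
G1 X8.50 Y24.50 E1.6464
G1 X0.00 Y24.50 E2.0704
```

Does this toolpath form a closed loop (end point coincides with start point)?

no

Start point (G0): (0.00, 0.00). End point (last G1): the path does not return to the start — open.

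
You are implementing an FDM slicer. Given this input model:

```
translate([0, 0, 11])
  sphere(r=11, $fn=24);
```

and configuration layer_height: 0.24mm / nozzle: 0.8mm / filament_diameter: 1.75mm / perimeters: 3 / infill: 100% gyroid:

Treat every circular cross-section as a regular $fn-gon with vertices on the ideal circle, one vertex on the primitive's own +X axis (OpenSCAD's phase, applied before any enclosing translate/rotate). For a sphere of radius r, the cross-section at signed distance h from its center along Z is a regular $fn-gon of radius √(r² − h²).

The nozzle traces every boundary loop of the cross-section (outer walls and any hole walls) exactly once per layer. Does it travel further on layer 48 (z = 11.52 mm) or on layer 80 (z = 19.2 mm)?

Layer 48 (z = 11.52): the sphere: section is a regular 24-gon, circumradius = √(r²−h²) = √(11²−0.52²) = 10.988 (perimeter = 2·24·10.988·sin(180°/24) = 68.84 mm). So its perimeter = 68.84 mm. Layer 80 (z = 19.2): the sphere: section is a regular 24-gon, circumradius = √(r²−h²) = √(11²−8.2²) = 7.332 (perimeter = 2·24·7.332·sin(180°/24) = 45.94 mm). So its perimeter = 45.94 mm. Layer 48 is larger (68.84 vs 45.94 mm).

layer 48 (z = 11.52 mm)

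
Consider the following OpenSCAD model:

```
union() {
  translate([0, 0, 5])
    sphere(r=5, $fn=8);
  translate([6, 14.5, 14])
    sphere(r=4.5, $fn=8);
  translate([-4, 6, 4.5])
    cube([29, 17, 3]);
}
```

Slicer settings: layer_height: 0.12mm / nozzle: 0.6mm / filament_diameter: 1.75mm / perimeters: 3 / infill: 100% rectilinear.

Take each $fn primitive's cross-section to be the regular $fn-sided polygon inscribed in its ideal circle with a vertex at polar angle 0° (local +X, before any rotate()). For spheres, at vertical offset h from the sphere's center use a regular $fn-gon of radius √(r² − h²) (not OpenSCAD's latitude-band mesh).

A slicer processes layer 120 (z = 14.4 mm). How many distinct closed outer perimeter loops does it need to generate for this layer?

At z = 14.4 mm: the sphere does not reach this height (|z−center|=9.400 > r=5); the r=4.5 sphere at (6, 14.5) contributes a regular 8-gon of circumradius √(4.5²−0.4²) = 4.482; the cube at (-4, 6) does not reach this height (z outside [4.5, 7.5]); Taking the union: only the r=4.5 sphere at (6, 14.5) is present, so the union is just that shape — 1 connected region. The result has 1 disconnected region.

1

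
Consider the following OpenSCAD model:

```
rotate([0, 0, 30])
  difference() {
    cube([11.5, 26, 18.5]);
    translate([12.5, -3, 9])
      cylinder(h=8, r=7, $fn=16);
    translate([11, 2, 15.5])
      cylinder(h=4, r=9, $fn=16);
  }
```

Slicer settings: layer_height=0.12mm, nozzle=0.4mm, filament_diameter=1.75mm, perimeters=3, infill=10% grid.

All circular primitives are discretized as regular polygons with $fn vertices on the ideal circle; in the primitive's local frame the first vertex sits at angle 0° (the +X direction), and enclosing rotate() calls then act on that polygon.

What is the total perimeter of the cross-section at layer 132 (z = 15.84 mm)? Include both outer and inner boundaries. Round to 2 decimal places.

At z = 15.84 mm: the cube is present — its section is the full 11.5×26 rectangle (perimeter 75.00 mm); the r=7 cylinder at (12.5, -3) gives a regular 16-gon of circumradius 7 (constant along its height) (perimeter = 2·16·7.000·sin(180°/16) = 43.70 mm); the r=9 cylinder at (11, 2) contributes a regular 16-gon of circumradius 9 (perimeter = 2·16·9.000·sin(180°/16) = 56.19 mm); After the difference (first − rest): starting from the 11.5×26 cube, the r=7 cylinder at (12.5, -3) partially overlaps it — only the 13.52 mm² overlap (of its 150.01 mm²) is removed, clipping the outline; the r=9 cylinder at (11, 2) partially overlaps it — only the 71.55 mm² overlap (of its 247.98 mm²) is removed, clipping the outline — boundary = 71.59 mm; (rotated 30° about Z; rotation is an isometry so areas/perimeters/island counts are preserved). Overall, the cross-section is a single solid region. Total boundary length (outer) = 71.59 mm.

71.59 mm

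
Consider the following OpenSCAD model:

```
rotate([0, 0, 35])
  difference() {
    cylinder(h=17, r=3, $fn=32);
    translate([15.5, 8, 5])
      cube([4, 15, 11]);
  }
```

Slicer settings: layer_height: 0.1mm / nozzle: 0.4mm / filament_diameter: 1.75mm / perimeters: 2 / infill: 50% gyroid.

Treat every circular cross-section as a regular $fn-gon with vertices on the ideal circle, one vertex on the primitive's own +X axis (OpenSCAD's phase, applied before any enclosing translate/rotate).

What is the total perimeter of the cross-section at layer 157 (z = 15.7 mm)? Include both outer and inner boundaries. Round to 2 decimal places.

18.82 mm

At z = 15.7 mm: the r=3 cylinder gives a regular 32-gon of circumradius 3 (constant along its height) (perimeter = 2·32·3.000·sin(180°/32) = 18.82 mm); the cube at (15.5, 8) is present — its section is the full 4×15 rectangle (perimeter 38.00 mm); Taking the first minus the rest: starting from the r=3 cylinder, the 4×15 cube at (15.5, 8) misses the remaining region (no effect) — boundary = 18.82 mm; (whole slice rotated 35° about Z — lengths, areas and connectivity unchanged). Overall, the cross-section is a single solid region. Total boundary length (outer) = 18.82 mm.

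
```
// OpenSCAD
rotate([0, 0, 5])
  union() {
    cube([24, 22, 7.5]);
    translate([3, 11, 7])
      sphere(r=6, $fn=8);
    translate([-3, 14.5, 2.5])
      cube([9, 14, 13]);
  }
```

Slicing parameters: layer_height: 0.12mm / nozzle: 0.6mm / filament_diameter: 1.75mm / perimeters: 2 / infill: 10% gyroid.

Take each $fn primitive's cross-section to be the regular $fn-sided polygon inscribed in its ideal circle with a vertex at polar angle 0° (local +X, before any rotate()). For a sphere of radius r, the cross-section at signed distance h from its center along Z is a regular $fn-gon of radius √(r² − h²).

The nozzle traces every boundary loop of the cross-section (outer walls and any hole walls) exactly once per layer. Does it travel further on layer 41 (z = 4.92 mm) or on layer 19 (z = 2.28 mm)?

layer 41 (z = 4.92 mm)

Layer 41 (z = 4.92): the cube is present — its section is the full 24×22 rectangle (perimeter 92.00 mm); the sphere at (3, 11): section is a regular 8-gon, circumradius = √(r²−h²) = √(6²−2.08²) = 5.628 (perimeter = 2·8·5.628·sin(180°/8) = 34.46 mm); the cube at (-3, 14.5) (footprint 9×14) is included at this height (perimeter 46.00 mm); Merging all regions: the regions partially overlap (shared area 120.55 mm²), so the edge portions inside another operand are dropped and the merged outline is re-measured after clipping — boundary = 111.09 mm; (rotated 5° about Z; rotation is an isometry so areas/perimeters/island counts are preserved). So its perimeter = 111.09 mm. Layer 19 (z = 2.28): the cube (footprint 24×22) is included at this height (perimeter 92.00 mm); the r=6 sphere at (3, 11) slices to a regular 8-gon of circumradius 3.704 (√(r²−h²) with h=4.72 from center) (perimeter = 2·8·3.704·sin(180°/8) = 22.68 mm); the cube at (-3, 14.5) is absent (z outside [2.5, 15.5]); Taking the union: the regions partially overlap (shared area 37.61 mm²), so the edge portions inside another operand are dropped and the merged outline is re-measured after clipping — boundary = 92.28 mm; (whole slice rotated 5° about Z — lengths, areas and connectivity unchanged). So its perimeter = 92.28 mm. Layer 41 is larger (111.09 vs 92.28 mm).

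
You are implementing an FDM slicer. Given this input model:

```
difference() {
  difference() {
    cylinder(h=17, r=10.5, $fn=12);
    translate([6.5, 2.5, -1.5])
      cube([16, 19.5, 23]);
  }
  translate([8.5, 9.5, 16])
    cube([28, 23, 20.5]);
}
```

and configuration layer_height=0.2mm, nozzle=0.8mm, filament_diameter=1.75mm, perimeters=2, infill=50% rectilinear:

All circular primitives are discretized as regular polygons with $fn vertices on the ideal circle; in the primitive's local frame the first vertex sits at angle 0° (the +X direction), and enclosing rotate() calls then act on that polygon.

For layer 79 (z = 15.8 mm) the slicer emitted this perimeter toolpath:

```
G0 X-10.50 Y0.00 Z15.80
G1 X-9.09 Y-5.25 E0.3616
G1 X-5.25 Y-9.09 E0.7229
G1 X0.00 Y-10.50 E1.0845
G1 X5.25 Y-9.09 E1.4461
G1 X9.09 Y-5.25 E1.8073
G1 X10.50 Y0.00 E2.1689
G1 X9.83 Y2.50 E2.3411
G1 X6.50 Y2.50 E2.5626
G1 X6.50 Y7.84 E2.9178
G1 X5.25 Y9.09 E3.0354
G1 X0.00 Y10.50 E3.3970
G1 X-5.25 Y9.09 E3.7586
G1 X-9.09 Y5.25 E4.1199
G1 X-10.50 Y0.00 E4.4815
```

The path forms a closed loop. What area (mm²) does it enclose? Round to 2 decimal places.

Apply the shoelace formula to the sequence of (X, Y) vertices; enclosed area = 319.14 mm².

319.14 mm²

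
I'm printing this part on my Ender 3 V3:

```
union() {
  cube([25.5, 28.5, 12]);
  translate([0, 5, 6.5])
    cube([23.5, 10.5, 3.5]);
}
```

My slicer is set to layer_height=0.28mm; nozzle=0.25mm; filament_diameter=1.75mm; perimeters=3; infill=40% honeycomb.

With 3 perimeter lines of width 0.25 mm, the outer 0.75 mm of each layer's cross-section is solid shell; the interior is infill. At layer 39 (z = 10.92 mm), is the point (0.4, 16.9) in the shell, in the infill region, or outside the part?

At z = 10.92 mm: the 25.5×28.5 cube contributes its full rectangle; the cube at (0, 5) is not intersected at this z (z outside [6.5, 10]); Merging all regions: only the 25.5×28.5 cube is present, so the union is just that shape — 1 connected region. Overall, the cross-section is a single solid region. The nearest boundary edge runs (0.00, 28.50)→(0.00, 0.00); distance from the point to it = 0.40 mm. The point is inside the cross-section, 0.40 mm from the nearest boundary — within the 0.75 mm shell band (3 × 0.25).

shell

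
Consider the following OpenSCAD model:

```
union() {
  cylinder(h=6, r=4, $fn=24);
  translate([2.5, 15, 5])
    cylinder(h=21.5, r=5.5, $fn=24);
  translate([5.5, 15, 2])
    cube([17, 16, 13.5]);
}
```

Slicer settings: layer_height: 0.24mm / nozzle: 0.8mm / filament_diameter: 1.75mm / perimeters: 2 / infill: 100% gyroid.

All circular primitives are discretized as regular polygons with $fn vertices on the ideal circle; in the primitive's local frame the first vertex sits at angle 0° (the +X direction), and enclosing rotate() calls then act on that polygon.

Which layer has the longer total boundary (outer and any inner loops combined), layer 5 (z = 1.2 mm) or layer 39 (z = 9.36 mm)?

Layer 5 (z = 1.2): the r=4 cylinder gives a regular 24-gon of circumradius 4 (constant along its height) (perimeter = 2·24·4.000·sin(180°/24) = 25.06 mm); the cylinder at (2.5, 15) is absent (z outside [5, 26.5]); the cube at (5.5, 15) is absent (z outside [2, 15.5]); Taking the union: only the r=4 cylinder is present, so the union is just that shape — boundary = 25.06 mm. So its perimeter = 25.06 mm. Layer 39 (z = 9.36): the cylinder is absent (z outside [0, 6]); the r=5.5 cylinder at (2.5, 15) gives a regular 24-gon of circumradius 5.5 (constant along its height) (perimeter = 2·24·5.500·sin(180°/24) = 34.46 mm); the 17×16 cube at (5.5, 15) contributes its full rectangle (perimeter 66.00 mm); Merging all regions: the regions partially overlap (shared area 7.94 mm²), so the edge portions inside another operand are dropped and the merged outline is re-measured after clipping — boundary = 87.96 mm. So its perimeter = 87.96 mm. Layer 39 is larger (87.96 vs 25.06 mm).

layer 39 (z = 9.36 mm)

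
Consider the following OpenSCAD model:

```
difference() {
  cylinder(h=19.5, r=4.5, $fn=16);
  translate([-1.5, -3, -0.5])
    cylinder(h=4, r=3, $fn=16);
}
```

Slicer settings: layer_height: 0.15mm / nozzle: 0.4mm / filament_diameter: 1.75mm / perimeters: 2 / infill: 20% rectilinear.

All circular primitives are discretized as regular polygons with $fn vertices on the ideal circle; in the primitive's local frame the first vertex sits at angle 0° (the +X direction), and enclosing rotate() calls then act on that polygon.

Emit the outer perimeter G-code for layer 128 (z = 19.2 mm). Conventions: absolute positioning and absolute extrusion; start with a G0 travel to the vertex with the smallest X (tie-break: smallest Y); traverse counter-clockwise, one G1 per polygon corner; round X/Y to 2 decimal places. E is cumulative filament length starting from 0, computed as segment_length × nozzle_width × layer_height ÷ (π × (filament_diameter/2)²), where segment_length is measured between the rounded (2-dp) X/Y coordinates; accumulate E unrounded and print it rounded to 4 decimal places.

G0 X-4.50 Y0.00 Z19.20
G1 X-4.16 Y-1.72 E0.0437
G1 X-3.18 Y-3.18 E0.0876
G1 X-1.72 Y-4.16 E0.1315
G1 X0.00 Y-4.50 E0.1752
G1 X1.72 Y-4.16 E0.2189
G1 X3.18 Y-3.18 E0.2628
G1 X4.16 Y-1.72 E0.3067
G1 X4.50 Y0.00 E0.3504
G1 X4.16 Y1.72 E0.3941
G1 X3.18 Y3.18 E0.4380
G1 X1.72 Y4.16 E0.4819
G1 X0.00 Y4.50 E0.5256
G1 X-1.72 Y4.16 E0.5693
G1 X-3.18 Y3.18 E0.6132
G1 X-4.16 Y1.72 E0.6571
G1 X-4.50 Y0.00 E0.7008

At z = 19.2 mm: the cylinder: section is a regular 16-gon, circumradius r=4.5; the cylinder at (-1.5, -3) is not intersected at this z (z outside [-0.5, 3.5]); After the difference (first − rest): none of the subtracted shapes is present at this height, so the r=4.5 cylinder is unchanged — 1 connected region. The outline is a single polygon with 16 vertices. Extrusion per mm of travel: 0.4 × 0.15 / (π × 0.875²) = 0.024945. Accumulating E over each segment gives final E = 0.7008.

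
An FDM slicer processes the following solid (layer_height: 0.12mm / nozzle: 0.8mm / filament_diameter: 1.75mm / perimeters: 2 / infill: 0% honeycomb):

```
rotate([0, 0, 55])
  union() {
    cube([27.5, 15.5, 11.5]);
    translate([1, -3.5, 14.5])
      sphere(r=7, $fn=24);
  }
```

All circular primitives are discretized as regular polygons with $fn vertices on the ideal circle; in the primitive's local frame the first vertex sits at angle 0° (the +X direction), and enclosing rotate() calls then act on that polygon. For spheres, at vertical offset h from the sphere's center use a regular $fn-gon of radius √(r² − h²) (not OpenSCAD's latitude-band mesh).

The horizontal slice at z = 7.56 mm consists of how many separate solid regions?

At z = 7.56 mm: the cube (footprint 27.5×15.5) is included at this height; the r=7 sphere at (1, -3.5) slices to a regular 24-gon of circumradius 0.915 (√(r²−h²) with h=6.94 from center); Merging all regions: the 2 present regions are separate (no shared area or edge), so areas and boundary lengths simply add and each stays a separate island — 2 connected regions; (rotated 55° about Z; rotation is an isometry so areas/perimeters/island counts are preserved). The result has 2 disconnected regions.

2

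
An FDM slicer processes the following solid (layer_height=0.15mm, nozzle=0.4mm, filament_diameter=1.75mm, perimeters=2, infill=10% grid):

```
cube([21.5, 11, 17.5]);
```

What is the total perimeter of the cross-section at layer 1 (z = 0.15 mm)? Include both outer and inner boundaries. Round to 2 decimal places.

65.00 mm

At z = 0.15 mm: the cube (footprint 21.5×11) is included at this height (perimeter 65.00 mm). Overall, the cross-section is a single solid region. Total boundary length (outer) = 65.00 mm.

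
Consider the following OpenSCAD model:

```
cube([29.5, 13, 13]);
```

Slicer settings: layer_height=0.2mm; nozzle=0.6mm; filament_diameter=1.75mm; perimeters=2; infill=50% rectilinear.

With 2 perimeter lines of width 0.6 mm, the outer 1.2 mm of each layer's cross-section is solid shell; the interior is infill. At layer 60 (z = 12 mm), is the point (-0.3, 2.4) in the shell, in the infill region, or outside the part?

At z = 12 mm: the 29.5×13 cube contributes its full rectangle. Overall, the cross-section is a single solid region. The nearest boundary edge runs (0.00, 13.00)→(0.00, 0.00); distance from the point to it = 0.30 mm. The point is not inside any of the regions above, so it lies outside the cross-section (0.30 mm from the nearest boundary).

outside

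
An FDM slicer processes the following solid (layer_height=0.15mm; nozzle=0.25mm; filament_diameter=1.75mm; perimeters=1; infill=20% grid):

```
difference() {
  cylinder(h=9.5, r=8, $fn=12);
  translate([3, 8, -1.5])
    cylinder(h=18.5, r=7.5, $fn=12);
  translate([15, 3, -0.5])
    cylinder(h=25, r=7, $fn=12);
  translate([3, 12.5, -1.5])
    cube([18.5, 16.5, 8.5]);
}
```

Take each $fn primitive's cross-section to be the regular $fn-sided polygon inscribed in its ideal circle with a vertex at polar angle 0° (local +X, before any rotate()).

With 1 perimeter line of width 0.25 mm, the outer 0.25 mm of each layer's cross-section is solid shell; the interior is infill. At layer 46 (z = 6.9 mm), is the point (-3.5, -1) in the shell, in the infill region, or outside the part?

infill

At z = 6.9 mm: the cylinder: section is a regular 12-gon, circumradius r=8; the r=7.5 cylinder at (3, 8) gives a regular 12-gon of circumradius 7.5 (constant along its height); the cylinder at (15, 3): section is a regular 12-gon, circumradius r=7; the cube at (3, 12.5) is present — its section is the full 18.5×16.5 rectangle; Subtracting the remaining from the first: starting from the r=8 cylinder, the r=7.5 cylinder at (3, 8) partially overlaps it — only the 58.02 mm² overlap (of its 168.75 mm²) is removed, clipping the outline; the r=7 cylinder at (15, 3) misses the remaining region (no effect); the 18.5×16.5 cube at (3, 12.5) misses the remaining region (no effect) — 1 connected region. Overall, the cross-section is a single solid region. The nearest boundary edge runs (-3.50, 4.25)→(-0.75, 1.50); distance from the point to it = 3.72 mm. The point is inside the cross-section and 3.72 mm from the nearest boundary — more than the 0.25 mm shell width (1 × 0.25), so it's in the infill interior.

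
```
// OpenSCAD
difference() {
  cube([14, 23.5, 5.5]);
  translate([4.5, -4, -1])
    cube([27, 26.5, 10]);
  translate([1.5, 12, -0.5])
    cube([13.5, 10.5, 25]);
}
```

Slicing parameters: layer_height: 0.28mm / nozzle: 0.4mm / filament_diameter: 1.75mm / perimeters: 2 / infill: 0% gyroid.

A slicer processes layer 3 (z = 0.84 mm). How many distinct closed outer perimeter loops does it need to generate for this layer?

1

At z = 0.84 mm: the cube is present — its section is the full 14×23.5 rectangle; the cube at (4.5, -4) (footprint 27×26.5) is included at this height; the 13.5×10.5 cube at (1.5, 12) contributes its full rectangle; Taking the first minus the rest: starting from the 14×23.5 cube, the 27×26.5 cube at (4.5, -4) partially overlaps it — only the 213.75 mm² overlap (of its 715.50 mm²) is removed, clipping the outline; the 13.5×10.5 cube at (1.5, 12) partially overlaps it — only the 31.50 mm² overlap (of its 141.75 mm²) is removed, clipping the outline — 1 connected region. The result has 1 disconnected region.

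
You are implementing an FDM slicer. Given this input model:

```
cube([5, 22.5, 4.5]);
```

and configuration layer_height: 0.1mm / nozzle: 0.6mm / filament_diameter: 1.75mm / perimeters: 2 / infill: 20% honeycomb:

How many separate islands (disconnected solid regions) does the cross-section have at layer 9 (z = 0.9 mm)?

At z = 0.9 mm: the cube is present — its section is the full 5×22.5 rectangle. Overall, the cross-section is a single solid region. Island count = 1.

1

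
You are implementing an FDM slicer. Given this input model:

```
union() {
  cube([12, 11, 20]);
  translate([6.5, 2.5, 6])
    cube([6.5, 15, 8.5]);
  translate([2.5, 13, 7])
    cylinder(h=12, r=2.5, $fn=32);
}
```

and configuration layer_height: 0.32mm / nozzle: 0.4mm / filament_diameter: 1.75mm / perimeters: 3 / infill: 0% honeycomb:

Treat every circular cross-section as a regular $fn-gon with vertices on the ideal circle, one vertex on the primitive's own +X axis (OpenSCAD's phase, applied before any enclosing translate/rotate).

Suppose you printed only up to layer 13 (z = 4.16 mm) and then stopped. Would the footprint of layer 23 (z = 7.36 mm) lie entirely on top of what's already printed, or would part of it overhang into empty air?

part overhangs

Compare the two slices. At z = 4.16: the 12×11 cube contributes its full rectangle (area 132.00 mm²); the cube at (6.5, 2.5) does not reach this height (z outside [6, 14.5]); the cylinder at (2.5, 13) is absent (z outside [7, 19]); Combining (union): only the 12×11 cube is present, so the union is just that shape — area = 132.00 mm². At z = 7.36: the 12×11 cube contributes its full rectangle (area 132.00 mm²); the cube at (6.5, 2.5) is present — its section is the full 6.5×15 rectangle (area 97.50 mm²); the cylinder at (2.5, 13): section is a regular 32-gon, circumradius r=2.5 (area = (32/2)·2.500²·sin(360°/32) = 19.51 mm²); Combining (union): the regions partially overlap — summed areas 249.01 mm² minus the doubly-counted overlap 47.75 mm² gives 201.26 mm² — area = 201.26 mm². Checking containment: at z = 7.36 the cross-section extends beyond the z = 4.16 cross-section by about 69.26 mm².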